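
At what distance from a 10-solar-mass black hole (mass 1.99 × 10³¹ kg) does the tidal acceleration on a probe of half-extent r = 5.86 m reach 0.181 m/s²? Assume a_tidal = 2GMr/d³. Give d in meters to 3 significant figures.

2GMr/d³ = a_tidal  ⇒  d = (2GMr / a_tidal)^(1/3)
d = (2 × 6.674×10⁻¹¹ × (1.99 × 10³¹) × (5.86) / (0.181))^(1/3)
  = 4.41 × 10⁷ m

4.41 × 10⁷ m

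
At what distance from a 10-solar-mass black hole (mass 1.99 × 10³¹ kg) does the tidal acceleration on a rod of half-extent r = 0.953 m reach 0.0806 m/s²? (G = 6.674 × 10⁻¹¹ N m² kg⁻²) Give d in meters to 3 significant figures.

3.16 × 10⁷ m

2GMr/d³ = a_tidal  ⇒  d = (2GMr / a_tidal)^(1/3)
d = (2 × 6.674×10⁻¹¹ × (1.99 × 10³¹) × (0.953) / (0.0806))^(1/3)
  = 3.16 × 10⁷ m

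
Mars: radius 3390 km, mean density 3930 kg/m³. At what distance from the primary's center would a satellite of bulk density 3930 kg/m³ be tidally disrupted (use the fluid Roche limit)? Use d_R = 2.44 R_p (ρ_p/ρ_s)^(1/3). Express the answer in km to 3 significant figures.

d_R = 2.44 × 3390 km × (3930/3930)^(1/3)
    = 8270 km

8270 km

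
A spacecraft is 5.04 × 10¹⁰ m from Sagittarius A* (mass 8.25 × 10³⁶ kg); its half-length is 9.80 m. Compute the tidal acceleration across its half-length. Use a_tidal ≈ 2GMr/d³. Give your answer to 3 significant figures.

8.43 × 10⁻⁵ m/s²

Δg = 2GMr/d³
   = 2 × (6.674 × 10⁻¹¹) × (8.25 × 10³⁶) × (9.80) / (5.04 × 10¹⁰)³
   = 8.43 × 10⁻⁵ m/s²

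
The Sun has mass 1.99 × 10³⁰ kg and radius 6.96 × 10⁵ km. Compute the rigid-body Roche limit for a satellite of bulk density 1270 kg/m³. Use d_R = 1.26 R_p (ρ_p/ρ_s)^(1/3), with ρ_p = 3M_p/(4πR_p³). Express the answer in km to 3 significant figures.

9.08 × 10⁵ km

ρ_p = 3M_p/(4πR_p³) = 3 × (1.99 × 10³⁰) / (4π × (6.96 × 10⁸ m)³) = 1410 kg/m³
d_R = 1.26 × 6.96 × 10⁵ km × (1410/1270)^(1/3)
    = 9.08 × 10⁵ km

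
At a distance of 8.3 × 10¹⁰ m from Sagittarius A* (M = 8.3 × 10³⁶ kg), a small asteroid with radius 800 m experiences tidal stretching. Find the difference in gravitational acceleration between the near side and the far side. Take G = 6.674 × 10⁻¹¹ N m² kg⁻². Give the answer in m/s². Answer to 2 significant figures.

3.1 × 10⁻³ m/s²

Δg = 4GMr/d³
   = 4 × (6.674 × 10⁻¹¹) × (8.3 × 10³⁶) × (800) / (8.3 × 10¹⁰)³
   = 3.1 × 10⁻³ m/s²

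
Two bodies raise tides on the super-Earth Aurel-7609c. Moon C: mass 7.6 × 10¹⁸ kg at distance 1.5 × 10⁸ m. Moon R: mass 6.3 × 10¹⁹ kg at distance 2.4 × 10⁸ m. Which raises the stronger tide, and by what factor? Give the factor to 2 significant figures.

Moon R, by a factor of ≈ 2.0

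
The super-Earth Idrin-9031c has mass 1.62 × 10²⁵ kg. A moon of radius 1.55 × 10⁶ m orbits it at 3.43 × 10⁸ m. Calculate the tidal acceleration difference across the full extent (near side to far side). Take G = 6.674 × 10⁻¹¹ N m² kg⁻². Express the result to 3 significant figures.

1.66 × 10⁻⁴ m/s²

The field gradient is 2GM/d³; across the full diameter 2r the difference is 4GMr/d³.
Δa = 4GMr/d³
   = 4 × (6.674 × 10⁻¹¹) × (1.62 × 10²⁵) × (1.55 × 10⁶) / (3.43 × 10⁸)³
   = 1.66 × 10⁻⁴ m/s²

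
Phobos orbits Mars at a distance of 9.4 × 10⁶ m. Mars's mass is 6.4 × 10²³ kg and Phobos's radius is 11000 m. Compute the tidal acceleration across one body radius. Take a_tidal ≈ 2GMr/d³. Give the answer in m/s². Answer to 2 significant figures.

Δg = 2GMr/d³
   = 2 × (6.674 × 10⁻¹¹) × (6.4 × 10²³) × (11000) / (9.4 × 10⁶)³
   = 1.1 × 10⁻³ m/s²

1.1 × 10⁻³ m/s²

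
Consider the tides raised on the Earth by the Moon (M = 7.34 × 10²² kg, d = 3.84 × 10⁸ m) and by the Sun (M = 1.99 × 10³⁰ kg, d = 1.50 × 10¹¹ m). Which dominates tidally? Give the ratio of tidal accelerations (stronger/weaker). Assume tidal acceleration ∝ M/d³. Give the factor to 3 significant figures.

Tidal stretch scales as M/d³; compute that for each body.
The Moon: (7.34 × 10²²) / (3.84 × 10⁸)³ = 1.296 × 10⁻³
The Sun: (1.99 × 10³⁰) / (1.50 × 10¹¹)³ = 5.896 × 10⁻⁴
Ratio (larger/smaller) = 2.20

The Moon, by a factor of ≈ 2.20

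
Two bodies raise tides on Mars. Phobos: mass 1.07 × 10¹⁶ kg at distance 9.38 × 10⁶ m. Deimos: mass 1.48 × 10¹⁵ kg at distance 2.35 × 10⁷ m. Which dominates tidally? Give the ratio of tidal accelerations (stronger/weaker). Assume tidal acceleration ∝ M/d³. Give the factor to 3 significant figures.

Phobos, by a factor of ≈ 114

Tidal stretch scales as M/d³; compute that for each body.
Phobos: (1.07 × 10¹⁶) / (9.38 × 10⁶)³ = 1.297 × 10⁻⁵
Deimos: (1.48 × 10¹⁵) / (2.35 × 10⁷)³ = 1.140 × 10⁻⁷
Ratio (larger/smaller) = 114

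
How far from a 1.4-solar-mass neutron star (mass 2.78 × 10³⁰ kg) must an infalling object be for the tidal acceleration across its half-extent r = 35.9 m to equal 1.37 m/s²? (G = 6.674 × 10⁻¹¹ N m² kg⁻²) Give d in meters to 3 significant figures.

2.13 × 10⁷ m

2GMr/d³ = a_tidal  ⇒  d = (2GMr / a_tidal)^(1/3)
d = (2 × 6.674×10⁻¹¹ × (2.78 × 10³⁰) × (35.9) / (1.37))^(1/3)
  = 2.13 × 10⁷ m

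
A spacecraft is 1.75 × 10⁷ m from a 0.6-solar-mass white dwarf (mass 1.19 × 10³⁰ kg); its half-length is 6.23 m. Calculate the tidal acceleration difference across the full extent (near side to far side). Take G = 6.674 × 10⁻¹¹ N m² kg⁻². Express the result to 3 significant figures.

Δa = 4GMr/d³
   = 4 × (6.674 × 10⁻¹¹) × (1.19 × 10³⁰) × (6.23) / (1.75 × 10⁷)³
   = 3.69 × 10⁻¹ m/s²

3.69 × 10⁻¹ m/s²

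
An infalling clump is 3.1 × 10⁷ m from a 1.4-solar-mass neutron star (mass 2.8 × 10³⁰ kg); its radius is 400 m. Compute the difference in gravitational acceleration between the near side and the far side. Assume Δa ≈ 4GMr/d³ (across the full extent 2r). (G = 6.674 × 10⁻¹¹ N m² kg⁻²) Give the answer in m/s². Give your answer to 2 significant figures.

1.0 × 10¹ m/s²

a_tidal = 4GMr/d³
        = 4 × (6.674 × 10⁻¹¹) × (2.8 × 10³⁰) × (400) / (3.1 × 10⁷)³
        = 1.0 × 10¹ m/s²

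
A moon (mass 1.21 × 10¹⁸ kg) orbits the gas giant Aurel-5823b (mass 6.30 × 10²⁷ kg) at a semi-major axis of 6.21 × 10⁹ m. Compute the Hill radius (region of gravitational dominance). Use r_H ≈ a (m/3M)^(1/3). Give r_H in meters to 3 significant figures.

r_H ≈ a (m/3M)^(1/3)
    = (6.21 × 10⁹) × (1.21 × 10¹⁸ / (3 × 6.30 × 10²⁷))^(1/3)
    = 2.48 × 10⁶ m

2.48 × 10⁶ m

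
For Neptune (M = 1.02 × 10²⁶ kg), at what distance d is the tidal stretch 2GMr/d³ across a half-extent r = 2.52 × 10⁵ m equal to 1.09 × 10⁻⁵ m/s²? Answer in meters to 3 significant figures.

6.80 × 10⁸ m

2GMr/d³ = a_tidal  ⇒  d = (2GMr / a_tidal)^(1/3)
d = (2 × 6.674×10⁻¹¹ × (1.02 × 10²⁶) × (2.52 × 10⁵) / (1.09 × 10⁻⁵))^(1/3)
  = 6.80 × 10⁸ m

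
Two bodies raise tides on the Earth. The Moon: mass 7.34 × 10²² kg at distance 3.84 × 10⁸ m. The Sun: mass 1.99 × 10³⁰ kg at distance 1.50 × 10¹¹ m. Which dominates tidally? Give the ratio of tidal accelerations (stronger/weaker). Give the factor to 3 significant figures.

The Moon, by a factor of ≈ 2.20

The tide-raising term goes as M/d³ (the gradient of a 1/d² field).
The Moon: (7.34 × 10²²) / (3.84 × 10⁸)³ = 1.296 × 10⁻³
The Sun: (1.99 × 10³⁰) / (1.50 × 10¹¹)³ = 5.896 × 10⁻⁴
Ratio (larger/smaller) = 2.20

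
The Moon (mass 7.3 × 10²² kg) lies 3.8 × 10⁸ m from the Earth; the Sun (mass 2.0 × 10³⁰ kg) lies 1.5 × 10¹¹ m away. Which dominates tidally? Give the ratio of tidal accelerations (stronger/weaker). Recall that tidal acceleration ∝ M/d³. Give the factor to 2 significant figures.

Compare M/d³ for the two perturbers:
The Moon: (7.3 × 10²²) / (3.8 × 10⁸)³ = 1.330 × 10⁻³
The Sun: (2.0 × 10³⁰) / (1.5 × 10¹¹)³ = 5.926 × 10⁻⁴
Ratio (larger/smaller) = 2.2

The Moon, by a factor of ≈ 2.2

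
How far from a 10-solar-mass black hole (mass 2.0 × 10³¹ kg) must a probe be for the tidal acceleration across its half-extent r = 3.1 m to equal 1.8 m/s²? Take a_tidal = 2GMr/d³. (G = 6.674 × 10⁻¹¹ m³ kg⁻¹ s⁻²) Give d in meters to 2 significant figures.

1.7 × 10⁷ m

2GMr/d³ = a_tidal  ⇒  d = (2GMr / a_tidal)^(1/3)
d = (2 × 6.674×10⁻¹¹ × (2.0 × 10³¹) × (3.1) / (1.8))^(1/3)
  = 1.7 × 10⁷ m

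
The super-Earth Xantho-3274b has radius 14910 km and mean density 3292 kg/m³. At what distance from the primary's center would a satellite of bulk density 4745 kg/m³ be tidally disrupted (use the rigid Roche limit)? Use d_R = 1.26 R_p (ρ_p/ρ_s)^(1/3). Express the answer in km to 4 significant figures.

16630 km

d_R = 1.26 × 14910 km × (3292/4745)^(1/3)
    = 16630 km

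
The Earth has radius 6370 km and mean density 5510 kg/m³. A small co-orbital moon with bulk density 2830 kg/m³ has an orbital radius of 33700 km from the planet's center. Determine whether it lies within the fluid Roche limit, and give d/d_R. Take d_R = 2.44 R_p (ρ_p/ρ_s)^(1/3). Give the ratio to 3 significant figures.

outside; d/d_R ≈ 1.74

d_R = 2.44 × (6370 km) × (5510/2830)^(1/3) = 19410 km
d/d_R = (33700) / (19410) = 1.74
Since d/d_R > 1, the body is outside the Roche limit.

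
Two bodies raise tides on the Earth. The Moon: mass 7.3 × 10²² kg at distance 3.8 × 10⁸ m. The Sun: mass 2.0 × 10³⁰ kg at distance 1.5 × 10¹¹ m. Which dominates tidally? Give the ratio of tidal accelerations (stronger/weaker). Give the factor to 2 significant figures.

The tide-raising term goes as M/d³ (the gradient of a 1/d² field).
The Moon: (7.3 × 10²²) / (3.8 × 10⁸)³ = 1.330 × 10⁻³
The Sun: (2.0 × 10³⁰) / (1.5 × 10¹¹)³ = 5.926 × 10⁻⁴
Ratio (larger/smaller) = 2.2

The Moon, by a factor of ≈ 2.2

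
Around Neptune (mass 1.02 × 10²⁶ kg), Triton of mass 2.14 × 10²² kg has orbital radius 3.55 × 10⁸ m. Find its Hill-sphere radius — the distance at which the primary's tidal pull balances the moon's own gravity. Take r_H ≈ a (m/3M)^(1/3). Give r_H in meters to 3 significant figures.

r_H ≈ a (m/3M)^(1/3)
    = (3.55 × 10⁸) × (2.14 × 10²² / (3 × 1.02 × 10²⁶))^(1/3)
    = 1.46 × 10⁷ m

1.46 × 10⁷ m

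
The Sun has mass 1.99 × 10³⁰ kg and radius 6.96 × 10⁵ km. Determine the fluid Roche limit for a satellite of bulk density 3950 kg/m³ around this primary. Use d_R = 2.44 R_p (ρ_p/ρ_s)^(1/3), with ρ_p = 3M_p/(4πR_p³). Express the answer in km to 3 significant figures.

ρ_p = 3M_p/(4πR_p³) = 3 × (1.99 × 10³⁰) / (4π × (6.96 × 10⁸ m)³) = 1410 kg/m³
d_R = 2.44 × 6.96 × 10⁵ km × (1410/3950)^(1/3)
    = 1.20 × 10⁶ km

1.20 × 10⁶ km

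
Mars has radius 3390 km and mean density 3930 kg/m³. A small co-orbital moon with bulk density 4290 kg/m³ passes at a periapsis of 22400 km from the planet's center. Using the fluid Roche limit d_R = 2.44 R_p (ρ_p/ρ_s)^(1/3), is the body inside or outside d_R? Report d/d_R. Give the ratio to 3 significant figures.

d_R = 2.44 × (3390 km) × (3930/4290)^(1/3) = 8033 km
d/d_R = (22400) / (8033) = 2.79
Since d/d_R > 1, the body is outside the Roche limit.

outside; d/d_R ≈ 2.79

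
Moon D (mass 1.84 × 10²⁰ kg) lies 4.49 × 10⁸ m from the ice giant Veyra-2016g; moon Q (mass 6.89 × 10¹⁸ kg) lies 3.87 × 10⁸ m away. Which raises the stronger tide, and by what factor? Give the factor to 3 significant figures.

The tide-raising term goes as M/d³ (the gradient of a 1/d² field).
Moon D: (1.84 × 10²⁰) / (4.49 × 10⁸)³ = 2.033 × 10⁻⁶
Moon Q: (6.89 × 10¹⁸) / (3.87 × 10⁸)³ = 1.189 × 10⁻⁷
Ratio (larger/smaller) = 17.1

Moon D, by a factor of ≈ 17.1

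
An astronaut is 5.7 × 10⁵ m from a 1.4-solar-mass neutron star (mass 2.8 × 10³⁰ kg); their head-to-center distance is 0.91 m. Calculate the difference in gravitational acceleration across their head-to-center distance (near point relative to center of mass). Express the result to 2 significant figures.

Since r ≪ d, expand the inverse-square field across one radius to get the leading 2GMr/d³ term.
Δg = 2GMr/d³
   = 2 × (6.674 × 10⁻¹¹) × (2.8 × 10³⁰) × (0.91) / (5.7 × 10⁵)³
   = 1.8 × 10³ m/s²

1.8 × 10³ m/s²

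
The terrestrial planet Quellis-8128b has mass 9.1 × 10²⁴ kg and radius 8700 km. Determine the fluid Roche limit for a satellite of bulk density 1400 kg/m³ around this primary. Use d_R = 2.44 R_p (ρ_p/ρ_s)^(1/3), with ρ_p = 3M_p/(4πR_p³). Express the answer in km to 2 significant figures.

28000 km

ρ_p = 3M_p/(4πR_p³) = 3 × (9.1 × 10²⁴) / (4π × (8.7 × 10⁶ m)³) = 3300 kg/m³
d_R = 2.44 × 8700 km × (3300/1400)^(1/3)
    = 28000 km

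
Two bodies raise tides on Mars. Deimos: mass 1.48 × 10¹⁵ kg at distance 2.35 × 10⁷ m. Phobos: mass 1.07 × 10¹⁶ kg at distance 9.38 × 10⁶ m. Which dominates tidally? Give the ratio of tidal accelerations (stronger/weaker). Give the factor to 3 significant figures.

Phobos, by a factor of ≈ 114

Tidal stretch scales as M/d³; compute that for each body.
Deimos: (1.48 × 10¹⁵) / (2.35 × 10⁷)³ = 1.140 × 10⁻⁷
Phobos: (1.07 × 10¹⁶) / (9.38 × 10⁶)³ = 1.297 × 10⁻⁵
Ratio (larger/smaller) = 114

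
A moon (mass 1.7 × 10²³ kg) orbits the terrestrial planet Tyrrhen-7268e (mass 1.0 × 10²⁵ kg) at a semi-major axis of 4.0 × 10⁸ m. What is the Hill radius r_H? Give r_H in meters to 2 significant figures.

r_H ≈ a (m/3M)^(1/3)
    = (4.0 × 10⁸) × (1.7 × 10²³ / (3 × 1.0 × 10²⁵))^(1/3)
    = 7.1 × 10⁷ m

7.1 × 10⁷ m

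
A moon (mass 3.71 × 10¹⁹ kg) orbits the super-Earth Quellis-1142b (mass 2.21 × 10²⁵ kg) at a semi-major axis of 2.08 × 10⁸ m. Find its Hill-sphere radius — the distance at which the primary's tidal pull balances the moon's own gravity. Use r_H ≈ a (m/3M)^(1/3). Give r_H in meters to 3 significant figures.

r_H ≈ a (m/3M)^(1/3)
    = (2.08 × 10⁸) × (3.71 × 10¹⁹ / (3 × 2.21 × 10²⁵))^(1/3)
    = 1.71 × 10⁶ m

1.71 × 10⁶ m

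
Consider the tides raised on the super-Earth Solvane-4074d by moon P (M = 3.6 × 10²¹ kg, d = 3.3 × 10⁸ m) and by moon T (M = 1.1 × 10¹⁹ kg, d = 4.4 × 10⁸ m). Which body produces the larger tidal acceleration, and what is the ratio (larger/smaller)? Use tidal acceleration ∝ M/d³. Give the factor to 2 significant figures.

Moon P, by a factor of ≈ 780

Compare M/d³ for the two perturbers:
Moon P: (3.6 × 10²¹) / (3.3 × 10⁸)³ = 1.002 × 10⁻⁴
Moon T: (1.1 × 10¹⁹) / (4.4 × 10⁸)³ = 1.291 × 10⁻⁷
Ratio (larger/smaller) = 780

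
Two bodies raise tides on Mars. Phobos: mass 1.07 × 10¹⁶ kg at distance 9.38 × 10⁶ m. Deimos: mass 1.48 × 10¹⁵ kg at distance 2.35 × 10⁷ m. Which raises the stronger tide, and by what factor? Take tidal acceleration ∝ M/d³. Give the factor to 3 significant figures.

Phobos, by a factor of ≈ 114

Tidal stretch scales as M/d³; compute that for each body.
Phobos: (1.07 × 10¹⁶) / (9.38 × 10⁶)³ = 1.297 × 10⁻⁵
Deimos: (1.48 × 10¹⁵) / (2.35 × 10⁷)³ = 1.140 × 10⁻⁷
Ratio (larger/smaller) = 114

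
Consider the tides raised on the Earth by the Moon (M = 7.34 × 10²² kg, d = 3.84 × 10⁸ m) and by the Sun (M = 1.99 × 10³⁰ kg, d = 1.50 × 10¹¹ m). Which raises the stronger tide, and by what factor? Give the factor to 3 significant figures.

The Moon, by a factor of ≈ 2.20

Tidal acceleration ∝ M/d³, so compare M/d³ for each.
The Moon: (7.34 × 10²²) / (3.84 × 10⁸)³ = 1.296 × 10⁻³
The Sun: (1.99 × 10³⁰) / (1.50 × 10¹¹)³ = 5.896 × 10⁻⁴
Ratio (larger/smaller) = 2.20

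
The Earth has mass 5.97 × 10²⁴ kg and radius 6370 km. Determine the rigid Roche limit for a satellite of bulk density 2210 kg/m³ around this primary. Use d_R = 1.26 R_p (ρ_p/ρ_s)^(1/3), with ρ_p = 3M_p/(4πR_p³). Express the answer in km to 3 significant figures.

10900 km

ρ_p = 3M_p/(4πR_p³) = 3 × (5.97 × 10²⁴) / (4π × (6.37 × 10⁶ m)³) = 5510 kg/m³
d_R = 1.26 × 6370 km × (5510/2210)^(1/3)
    = 10900 km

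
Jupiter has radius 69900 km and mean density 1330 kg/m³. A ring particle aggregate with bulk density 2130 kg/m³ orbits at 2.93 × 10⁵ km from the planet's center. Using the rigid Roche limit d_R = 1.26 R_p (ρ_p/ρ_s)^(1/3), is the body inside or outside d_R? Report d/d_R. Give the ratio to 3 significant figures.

d_R = 1.26 × (69900 km) × (1330/2130)^(1/3) = 75280 km
d/d_R = (2.93 × 10⁵) / (75280) = 3.89
Since d/d_R > 1, the body is outside the Roche limit.

outside; d/d_R ≈ 3.89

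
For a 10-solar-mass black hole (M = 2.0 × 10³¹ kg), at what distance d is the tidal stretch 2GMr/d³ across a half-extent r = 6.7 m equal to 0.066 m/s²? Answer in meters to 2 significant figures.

6.5 × 10⁷ m

2GMr/d³ = a_tidal  ⇒  d = (2GMr / a_tidal)^(1/3)
d = (2 × 6.674×10⁻¹¹ × (2.0 × 10³¹) × (6.7) / (0.066))^(1/3)
  = 6.5 × 10⁷ m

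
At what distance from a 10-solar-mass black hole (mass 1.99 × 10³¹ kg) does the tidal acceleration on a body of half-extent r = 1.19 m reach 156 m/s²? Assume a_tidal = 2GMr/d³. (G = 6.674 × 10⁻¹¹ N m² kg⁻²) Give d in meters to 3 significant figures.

2GMr/d³ = a_tidal  ⇒  d = (2GMr / a_tidal)^(1/3)
d = (2 × 6.674×10⁻¹¹ × (1.99 × 10³¹) × (1.19) / (156))^(1/3)
  = 2.73 × 10⁶ m

2.73 × 10⁶ m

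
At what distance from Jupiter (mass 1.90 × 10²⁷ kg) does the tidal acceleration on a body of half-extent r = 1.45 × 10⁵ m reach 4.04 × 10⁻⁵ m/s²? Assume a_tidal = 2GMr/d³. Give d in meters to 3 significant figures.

2GMr/d³ = a_tidal  ⇒  d = (2GMr / a_tidal)^(1/3)
d = (2 × 6.674×10⁻¹¹ × (1.90 × 10²⁷) × (1.45 × 10⁵) / (4.04 × 10⁻⁵))^(1/3)
  = 9.69 × 10⁸ m

9.69 × 10⁸ m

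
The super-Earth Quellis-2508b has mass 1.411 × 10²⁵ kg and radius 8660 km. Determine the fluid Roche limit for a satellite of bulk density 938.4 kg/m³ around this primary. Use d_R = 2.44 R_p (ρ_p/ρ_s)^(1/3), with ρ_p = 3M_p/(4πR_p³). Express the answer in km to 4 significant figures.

37360 km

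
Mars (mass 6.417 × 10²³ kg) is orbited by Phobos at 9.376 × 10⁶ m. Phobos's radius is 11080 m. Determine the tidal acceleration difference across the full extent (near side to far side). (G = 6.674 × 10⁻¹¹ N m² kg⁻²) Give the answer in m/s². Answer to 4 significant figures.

2.303 × 10⁻³ m/s²

Δa = 4GMr/d³
   = 4 × (6.674 × 10⁻¹¹) × (6.417 × 10²³) × (11080) / (9.376 × 10⁶)³
   = 2.303 × 10⁻³ m/s²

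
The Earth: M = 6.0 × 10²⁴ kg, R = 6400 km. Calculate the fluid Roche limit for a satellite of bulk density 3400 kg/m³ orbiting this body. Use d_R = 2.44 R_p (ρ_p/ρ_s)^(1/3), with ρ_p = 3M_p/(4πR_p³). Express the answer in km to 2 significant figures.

ρ_p = 3M_p/(4πR_p³) = 3 × (6.0 × 10²⁴) / (4π × (6.4 × 10⁶ m)³) = 5500 kg/m³
d_R = 2.44 × 6400 km × (5500/3400)^(1/3)
    = 18000 km

18000 km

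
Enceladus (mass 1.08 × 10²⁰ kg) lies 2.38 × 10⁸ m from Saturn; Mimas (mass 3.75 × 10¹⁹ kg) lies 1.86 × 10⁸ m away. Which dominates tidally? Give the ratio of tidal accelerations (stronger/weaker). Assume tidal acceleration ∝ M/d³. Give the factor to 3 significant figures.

Enceladus, by a factor of ≈ 1.37

Tidal stretch scales as M/d³; compute that for each body.
Enceladus: (1.08 × 10²⁰) / (2.38 × 10⁸)³ = 8.011 × 10⁻⁶
Mimas: (3.75 × 10¹⁹) / (1.86 × 10⁸)³ = 5.828 × 10⁻⁶
Ratio (larger/smaller) = 1.37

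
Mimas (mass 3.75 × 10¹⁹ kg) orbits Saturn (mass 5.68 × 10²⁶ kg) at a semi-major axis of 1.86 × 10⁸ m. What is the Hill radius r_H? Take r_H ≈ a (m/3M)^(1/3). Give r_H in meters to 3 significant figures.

r_H ≈ a (m/3M)^(1/3)
    = (1.86 × 10⁸) × (3.75 × 10¹⁹ / (3 × 5.68 × 10²⁶))^(1/3)
    = 5.21 × 10⁵ m

5.21 × 10⁵ m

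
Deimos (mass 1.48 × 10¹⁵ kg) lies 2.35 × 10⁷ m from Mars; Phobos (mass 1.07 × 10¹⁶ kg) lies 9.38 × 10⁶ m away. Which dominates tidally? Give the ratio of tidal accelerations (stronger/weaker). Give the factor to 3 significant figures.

Phobos, by a factor of ≈ 114

Tidal stretch scales as M/d³; compute that for each body.
Deimos: (1.48 × 10¹⁵) / (2.35 × 10⁷)³ = 1.140 × 10⁻⁷
Phobos: (1.07 × 10¹⁶) / (9.38 × 10⁶)³ = 1.297 × 10⁻⁵
Ratio (larger/smaller) = 114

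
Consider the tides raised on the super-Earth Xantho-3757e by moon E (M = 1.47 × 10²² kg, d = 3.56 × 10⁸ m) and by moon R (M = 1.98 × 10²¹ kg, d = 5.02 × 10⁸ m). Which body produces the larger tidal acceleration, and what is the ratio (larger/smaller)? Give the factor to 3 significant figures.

Moon E, by a factor of ≈ 20.8

Tidal acceleration ∝ M/d³, so compare M/d³ for each.
Moon E: (1.47 × 10²²) / (3.56 × 10⁸)³ = 3.258 × 10⁻⁴
Moon R: (1.98 × 10²¹) / (5.02 × 10⁸)³ = 1.565 × 10⁻⁵
Ratio (larger/smaller) = 20.8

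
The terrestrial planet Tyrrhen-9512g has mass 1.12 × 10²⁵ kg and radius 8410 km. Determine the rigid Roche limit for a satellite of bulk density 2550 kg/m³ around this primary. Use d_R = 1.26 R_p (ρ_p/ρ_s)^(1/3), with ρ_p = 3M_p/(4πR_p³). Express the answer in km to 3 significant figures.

ρ_p = 3M_p/(4πR_p³) = 3 × (1.12 × 10²⁵) / (4π × (8.41 × 10⁶ m)³) = 4500 kg/m³
d_R = 1.26 × 8410 km × (4500/2550)^(1/3)
    = 12800 km

12800 km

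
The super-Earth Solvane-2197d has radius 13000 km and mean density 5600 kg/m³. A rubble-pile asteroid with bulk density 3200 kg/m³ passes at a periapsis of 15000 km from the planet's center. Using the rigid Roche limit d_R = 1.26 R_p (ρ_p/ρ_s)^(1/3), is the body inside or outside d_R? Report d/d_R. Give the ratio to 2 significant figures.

d_R = 1.26 × (13000 km) × (5600/3200)^(1/3) = 19740 km
d/d_R = (15000) / (19740) = 0.76
Since d/d_R < 1, the body is inside the Roche limit.

inside; d/d_R ≈ 0.76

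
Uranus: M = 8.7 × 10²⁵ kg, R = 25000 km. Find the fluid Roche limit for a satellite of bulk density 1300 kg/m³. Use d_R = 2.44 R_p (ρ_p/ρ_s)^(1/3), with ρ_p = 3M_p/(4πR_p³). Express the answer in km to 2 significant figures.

ρ_p = 3M_p/(4πR_p³) = 3 × (8.7 × 10²⁵) / (4π × (2.5 × 10⁷ m)³) = 1300 kg/m³
d_R = 2.44 × 25000 km × (1300/1300)^(1/3)
    = 61000 km

61000 km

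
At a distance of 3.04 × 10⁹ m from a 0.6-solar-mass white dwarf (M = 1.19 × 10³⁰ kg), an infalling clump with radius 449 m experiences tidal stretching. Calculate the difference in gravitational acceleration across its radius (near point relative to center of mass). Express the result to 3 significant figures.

2.54 × 10⁻⁶ m/s²

The tidal stretch is the gradient of GM/d² times the body's extent r, hence the 1/d³ dependence.
a_tidal = 2GMr/d³
        = 2 × (6.674 × 10⁻¹¹) × (1.19 × 10³⁰) × (449) / (3.04 × 10⁹)³
        = 2.54 × 10⁻⁶ m/s²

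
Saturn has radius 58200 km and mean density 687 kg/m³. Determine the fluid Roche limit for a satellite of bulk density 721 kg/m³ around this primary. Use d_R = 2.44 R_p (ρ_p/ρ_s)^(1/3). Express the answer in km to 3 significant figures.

1.40 × 10⁵ km

d_R = 2.44 × 58200 km × (687/721)^(1/3)
    = 1.40 × 10⁵ km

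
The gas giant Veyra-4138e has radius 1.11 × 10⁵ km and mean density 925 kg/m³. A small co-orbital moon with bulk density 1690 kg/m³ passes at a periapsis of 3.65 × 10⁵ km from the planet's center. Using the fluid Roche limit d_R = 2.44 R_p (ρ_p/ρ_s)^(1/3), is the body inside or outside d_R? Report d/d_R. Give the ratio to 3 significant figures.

outside; d/d_R ≈ 1.65

d_R = 2.44 × (1.11 × 10⁵ km) × (925/1690)^(1/3) = 2.215 × 10⁵ km
d/d_R = (3.65 × 10⁵) / (2.215 × 10⁵) = 1.65
Since d/d_R > 1, the body is outside the Roche limit.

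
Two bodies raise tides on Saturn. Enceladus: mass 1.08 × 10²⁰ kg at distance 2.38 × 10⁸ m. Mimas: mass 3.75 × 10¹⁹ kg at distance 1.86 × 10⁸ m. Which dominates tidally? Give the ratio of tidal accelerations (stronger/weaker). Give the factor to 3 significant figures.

Enceladus, by a factor of ≈ 1.37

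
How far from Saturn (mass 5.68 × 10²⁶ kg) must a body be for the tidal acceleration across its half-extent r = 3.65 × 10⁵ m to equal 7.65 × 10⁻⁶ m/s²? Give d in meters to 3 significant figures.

1.54 × 10⁹ m

2GMr/d³ = a_tidal  ⇒  d = (2GMr / a_tidal)^(1/3)
d = (2 × 6.674×10⁻¹¹ × (5.68 × 10²⁶) × (3.65 × 10⁵) / (7.65 × 10⁻⁶))^(1/3)
  = 1.54 × 10⁹ m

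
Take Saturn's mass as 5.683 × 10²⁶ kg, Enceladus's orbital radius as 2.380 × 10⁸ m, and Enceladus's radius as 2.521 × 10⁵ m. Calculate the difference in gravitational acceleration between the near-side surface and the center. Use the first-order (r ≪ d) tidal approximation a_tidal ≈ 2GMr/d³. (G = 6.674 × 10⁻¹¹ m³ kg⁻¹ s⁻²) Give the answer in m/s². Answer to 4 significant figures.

1.419 × 10⁻³ m/s²

Differencing GM/(d−r)² and GM/d² to first order in r/d gives 2GMr/d³.
Δg = 2GMr/d³
   = 2 × (6.674 × 10⁻¹¹) × (5.683 × 10²⁶) × (2.521 × 10⁵) / (2.380 × 10⁸)³
   = 1.419 × 10⁻³ m/s²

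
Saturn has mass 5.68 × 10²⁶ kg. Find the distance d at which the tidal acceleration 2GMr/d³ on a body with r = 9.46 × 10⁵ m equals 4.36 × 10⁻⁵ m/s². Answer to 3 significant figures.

1.18 × 10⁹ m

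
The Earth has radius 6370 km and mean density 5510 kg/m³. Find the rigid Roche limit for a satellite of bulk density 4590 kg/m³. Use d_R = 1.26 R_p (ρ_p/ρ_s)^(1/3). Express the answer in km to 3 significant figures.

8530 km

d_R = 1.26 × 6370 km × (5510/4590)^(1/3)
    = 8530 km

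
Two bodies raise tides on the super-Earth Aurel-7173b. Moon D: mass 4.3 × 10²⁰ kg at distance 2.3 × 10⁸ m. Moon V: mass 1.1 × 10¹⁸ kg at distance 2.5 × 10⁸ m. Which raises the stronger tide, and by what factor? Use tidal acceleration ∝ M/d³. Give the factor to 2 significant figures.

Moon D, by a factor of ≈ 500

Tidal acceleration ∝ M/d³, so compare M/d³ for each.
Moon D: (4.3 × 10²⁰) / (2.3 × 10⁸)³ = 3.534 × 10⁻⁵
Moon V: (1.1 × 10¹⁸) / (2.5 × 10⁸)³ = 7.040 × 10⁻⁸
Ratio (larger/smaller) = 500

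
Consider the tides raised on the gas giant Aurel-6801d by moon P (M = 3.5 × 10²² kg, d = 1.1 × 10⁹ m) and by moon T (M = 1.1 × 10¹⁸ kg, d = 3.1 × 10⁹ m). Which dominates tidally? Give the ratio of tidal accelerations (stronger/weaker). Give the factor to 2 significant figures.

Moon P, by a factor of ≈ 7.1 × 10⁵

Tidal stretch scales as M/d³; compute that for each body.
Moon P: (3.5 × 10²²) / (1.1 × 10⁹)³ = 2.630 × 10⁻⁵
Moon T: (1.1 × 10¹⁸) / (3.1 × 10⁹)³ = 3.692 × 10⁻¹¹
Ratio (larger/smaller) = 7.1 × 10⁵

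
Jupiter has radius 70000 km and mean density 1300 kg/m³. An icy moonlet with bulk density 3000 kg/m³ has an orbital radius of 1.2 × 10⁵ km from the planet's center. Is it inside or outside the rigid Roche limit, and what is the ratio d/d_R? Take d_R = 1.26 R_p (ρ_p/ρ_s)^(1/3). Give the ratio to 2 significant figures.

outside; d/d_R ≈ 1.8

d_R = 1.26 × (70000 km) × (1300/3000)^(1/3) = 66740 km
d/d_R = (1.2 × 10⁵) / (66740) = 1.8
Since d/d_R > 1, the body is outside the Roche limit.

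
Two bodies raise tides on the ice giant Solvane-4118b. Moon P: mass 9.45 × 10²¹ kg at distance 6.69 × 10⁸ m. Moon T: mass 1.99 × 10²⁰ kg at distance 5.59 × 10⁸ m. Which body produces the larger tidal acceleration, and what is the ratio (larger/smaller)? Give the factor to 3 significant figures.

Tidal acceleration ∝ M/d³, so compare M/d³ for each.
Moon P: (9.45 × 10²¹) / (6.69 × 10⁸)³ = 3.156 × 10⁻⁵
Moon T: (1.99 × 10²⁰) / (5.59 × 10⁸)³ = 1.139 × 10⁻⁶
Ratio (larger/smaller) = 27.7

Moon P, by a factor of ≈ 27.7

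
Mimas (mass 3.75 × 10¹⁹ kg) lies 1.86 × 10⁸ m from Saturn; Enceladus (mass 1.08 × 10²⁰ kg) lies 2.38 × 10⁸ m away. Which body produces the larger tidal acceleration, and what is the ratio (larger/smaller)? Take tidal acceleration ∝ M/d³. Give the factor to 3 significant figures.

Tidal acceleration ∝ M/d³, so compare M/d³ for each.
Mimas: (3.75 × 10¹⁹) / (1.86 × 10⁸)³ = 5.828 × 10⁻⁶
Enceladus: (1.08 × 10²⁰) / (2.38 × 10⁸)³ = 8.011 × 10⁻⁶
Ratio (larger/smaller) = 1.37

Enceladus, by a factor of ≈ 1.37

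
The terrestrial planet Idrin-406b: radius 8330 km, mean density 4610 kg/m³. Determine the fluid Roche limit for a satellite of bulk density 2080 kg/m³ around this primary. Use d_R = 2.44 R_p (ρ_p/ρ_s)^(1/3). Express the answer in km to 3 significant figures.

d_R = 2.44 × 8330 km × (4610/2080)^(1/3)
    = 26500 km

26500 km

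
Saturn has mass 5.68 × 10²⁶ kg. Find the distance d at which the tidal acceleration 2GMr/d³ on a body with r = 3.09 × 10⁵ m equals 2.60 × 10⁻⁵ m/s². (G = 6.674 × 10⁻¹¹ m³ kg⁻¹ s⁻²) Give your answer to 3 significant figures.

9.66 × 10⁸ m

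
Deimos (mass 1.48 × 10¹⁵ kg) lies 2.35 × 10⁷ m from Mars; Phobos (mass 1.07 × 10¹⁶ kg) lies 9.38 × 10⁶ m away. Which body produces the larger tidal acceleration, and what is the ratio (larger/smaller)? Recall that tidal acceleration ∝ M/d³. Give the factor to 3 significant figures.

Phobos, by a factor of ≈ 114

The tide-raising term goes as M/d³ (the gradient of a 1/d² field).
Deimos: (1.48 × 10¹⁵) / (2.35 × 10⁷)³ = 1.140 × 10⁻⁷
Phobos: (1.07 × 10¹⁶) / (9.38 × 10⁶)³ = 1.297 × 10⁻⁵
Ratio (larger/smaller) = 114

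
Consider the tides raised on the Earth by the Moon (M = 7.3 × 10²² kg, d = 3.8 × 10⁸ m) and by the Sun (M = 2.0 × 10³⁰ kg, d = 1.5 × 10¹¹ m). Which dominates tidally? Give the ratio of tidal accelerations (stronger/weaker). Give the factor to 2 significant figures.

The Moon, by a factor of ≈ 2.2

Tidal acceleration ∝ M/d³, so compare M/d³ for each.
The Moon: (7.3 × 10²²) / (3.8 × 10⁸)³ = 1.330 × 10⁻³
The Sun: (2.0 × 10³⁰) / (1.5 × 10¹¹)³ = 5.926 × 10⁻⁴
Ratio (larger/smaller) = 2.2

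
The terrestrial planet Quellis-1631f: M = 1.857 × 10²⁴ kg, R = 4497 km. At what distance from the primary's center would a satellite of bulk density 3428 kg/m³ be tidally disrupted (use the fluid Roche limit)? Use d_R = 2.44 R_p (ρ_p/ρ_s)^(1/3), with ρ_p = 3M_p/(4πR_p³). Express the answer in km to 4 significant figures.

ρ_p = 3M_p/(4πR_p³) = 3 × (1.857 × 10²⁴) / (4π × (4.497 × 10⁶ m)³) = 4875 kg/m³
d_R = 2.44 × 4497 km × (4875/3428)^(1/3)
    = 12340 km

12340 km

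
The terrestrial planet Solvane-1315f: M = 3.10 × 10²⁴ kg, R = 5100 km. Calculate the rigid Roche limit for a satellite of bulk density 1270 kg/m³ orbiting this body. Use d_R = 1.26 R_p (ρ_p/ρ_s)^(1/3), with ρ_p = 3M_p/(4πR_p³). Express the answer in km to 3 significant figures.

10500 km

ρ_p = 3M_p/(4πR_p³) = 3 × (3.10 × 10²⁴) / (4π × (5.10 × 10⁶ m)³) = 5580 kg/m³
d_R = 1.26 × 5100 km × (5580/1270)^(1/3)
    = 10500 km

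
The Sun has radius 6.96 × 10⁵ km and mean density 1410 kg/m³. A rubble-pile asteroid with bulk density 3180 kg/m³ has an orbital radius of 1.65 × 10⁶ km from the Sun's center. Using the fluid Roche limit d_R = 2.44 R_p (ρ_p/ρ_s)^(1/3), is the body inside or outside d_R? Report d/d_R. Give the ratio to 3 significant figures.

outside; d/d_R ≈ 1.27

d_R = 2.44 × (6.96 × 10⁵ km) × (1410/3180)^(1/3) = 1.295 × 10⁶ km
d/d_R = (1.65 × 10⁶) / (1.295 × 10⁶) = 1.27
Since d/d_R > 1, the body is outside the Roche limit.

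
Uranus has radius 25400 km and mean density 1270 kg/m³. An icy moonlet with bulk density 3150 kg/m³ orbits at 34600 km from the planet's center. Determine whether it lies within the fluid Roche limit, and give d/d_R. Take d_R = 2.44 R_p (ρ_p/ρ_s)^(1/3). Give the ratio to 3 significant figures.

d_R = 2.44 × (25400 km) × (1270/3150)^(1/3) = 45780 km
d/d_R = (34600) / (45780) = 0.756
Since d/d_R < 1, the body is inside the Roche limit.

inside; d/d_R ≈ 0.756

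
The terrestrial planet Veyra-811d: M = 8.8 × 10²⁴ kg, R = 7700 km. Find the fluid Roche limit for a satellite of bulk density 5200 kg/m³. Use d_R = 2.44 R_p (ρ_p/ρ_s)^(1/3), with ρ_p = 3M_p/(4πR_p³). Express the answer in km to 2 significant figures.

ρ_p = 3M_p/(4πR_p³) = 3 × (8.8 × 10²⁴) / (4π × (7.7 × 10⁶ m)³) = 4600 kg/m³
d_R = 2.44 × 7700 km × (4600/5200)^(1/3)
    = 18000 km

18000 km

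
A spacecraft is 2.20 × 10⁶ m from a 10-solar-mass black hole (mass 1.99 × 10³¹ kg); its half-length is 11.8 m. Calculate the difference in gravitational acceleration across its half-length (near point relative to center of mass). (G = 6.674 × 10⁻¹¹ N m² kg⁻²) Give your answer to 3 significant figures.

2.94 × 10³ m/s²

a_tidal = 2GMr/d³
        = 2 × (6.674 × 10⁻¹¹) × (1.99 × 10³¹) × (11.8) / (2.20 × 10⁶)³
        = 2.94 × 10³ m/s²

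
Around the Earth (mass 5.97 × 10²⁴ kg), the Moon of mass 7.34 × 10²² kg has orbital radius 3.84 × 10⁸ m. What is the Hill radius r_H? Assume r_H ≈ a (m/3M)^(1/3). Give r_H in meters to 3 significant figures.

r_H ≈ a (m/3M)^(1/3)
    = (3.84 × 10⁸) × (7.34 × 10²² / (3 × 5.97 × 10²⁴))^(1/3)
    = 6.15 × 10⁷ m

6.15 × 10⁷ m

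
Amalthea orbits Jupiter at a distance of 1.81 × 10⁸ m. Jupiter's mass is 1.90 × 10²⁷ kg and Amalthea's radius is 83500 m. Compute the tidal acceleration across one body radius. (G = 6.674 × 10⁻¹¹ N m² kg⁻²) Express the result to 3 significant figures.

3.57 × 10⁻³ m/s²

Δg = 2GMr/d³
   = 2 × (6.674 × 10⁻¹¹) × (1.90 × 10²⁷) × (83500) / (1.81 × 10⁸)³
   = 3.57 × 10⁻³ m/s²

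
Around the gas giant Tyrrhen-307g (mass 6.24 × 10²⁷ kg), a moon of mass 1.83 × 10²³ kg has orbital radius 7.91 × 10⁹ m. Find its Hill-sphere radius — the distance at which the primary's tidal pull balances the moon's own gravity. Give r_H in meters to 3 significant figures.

1.69 × 10⁸ m

r_H ≈ a (m/3M)^(1/3)
    = (7.91 × 10⁹) × (1.83 × 10²³ / (3 × 6.24 × 10²⁷))^(1/3)
    = 1.69 × 10⁸ m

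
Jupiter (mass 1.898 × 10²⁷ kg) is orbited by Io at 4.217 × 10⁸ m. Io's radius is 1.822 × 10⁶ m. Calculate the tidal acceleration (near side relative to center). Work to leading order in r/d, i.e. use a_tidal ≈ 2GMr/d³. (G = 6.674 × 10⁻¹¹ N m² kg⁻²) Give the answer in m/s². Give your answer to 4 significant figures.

6.155 × 10⁻³ m/s²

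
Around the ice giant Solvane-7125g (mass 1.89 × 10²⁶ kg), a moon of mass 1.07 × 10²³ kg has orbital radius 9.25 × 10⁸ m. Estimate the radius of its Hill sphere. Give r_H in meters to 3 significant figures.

5.31 × 10⁷ m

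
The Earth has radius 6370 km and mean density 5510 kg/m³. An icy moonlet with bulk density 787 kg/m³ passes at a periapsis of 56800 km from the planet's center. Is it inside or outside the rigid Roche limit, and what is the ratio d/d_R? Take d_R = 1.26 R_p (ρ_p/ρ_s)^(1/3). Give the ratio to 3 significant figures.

outside; d/d_R ≈ 3.70

d_R = 1.26 × (6370 km) × (5510/787)^(1/3) = 15350 km
d/d_R = (56800) / (15350) = 3.70
Since d/d_R > 1, the body is outside the Roche limit.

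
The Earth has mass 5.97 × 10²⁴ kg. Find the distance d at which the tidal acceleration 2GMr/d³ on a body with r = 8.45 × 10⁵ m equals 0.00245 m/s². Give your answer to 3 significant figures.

2GMr/d³ = a_tidal  ⇒  d = (2GMr / a_tidal)^(1/3)
d = (2 × 6.674×10⁻¹¹ × (5.97 × 10²⁴) × (8.45 × 10⁵) / (0.00245))^(1/3)
  = 6.50 × 10⁷ m

6.50 × 10⁷ m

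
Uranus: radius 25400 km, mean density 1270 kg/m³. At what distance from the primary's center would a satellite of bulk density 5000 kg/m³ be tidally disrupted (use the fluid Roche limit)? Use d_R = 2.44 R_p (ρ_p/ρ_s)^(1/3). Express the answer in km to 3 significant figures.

d_R = 2.44 × 25400 km × (1270/5000)^(1/3)
    = 39200 km

39200 km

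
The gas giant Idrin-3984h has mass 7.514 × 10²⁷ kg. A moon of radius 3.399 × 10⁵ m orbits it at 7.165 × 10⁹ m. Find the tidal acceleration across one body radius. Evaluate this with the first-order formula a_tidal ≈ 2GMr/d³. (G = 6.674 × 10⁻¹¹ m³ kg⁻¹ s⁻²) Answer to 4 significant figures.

9.268 × 10⁻⁷ m/s²

Since r ≪ d, expand the inverse-square field across one radius to get the leading 2GMr/d³ term.
Δg = 2GMr/d³
   = 2 × (6.674 × 10⁻¹¹) × (7.514 × 10²⁷) × (3.399 × 10⁵) / (7.165 × 10⁹)³
   = 9.268 × 10⁻⁷ m/s²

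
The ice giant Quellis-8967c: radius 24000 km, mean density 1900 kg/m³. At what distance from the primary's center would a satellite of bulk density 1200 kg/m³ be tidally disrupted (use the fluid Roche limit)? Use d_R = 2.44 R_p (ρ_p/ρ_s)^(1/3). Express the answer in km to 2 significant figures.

68000 km

d_R = 2.44 × 24000 km × (1900/1200)^(1/3)
    = 68000 km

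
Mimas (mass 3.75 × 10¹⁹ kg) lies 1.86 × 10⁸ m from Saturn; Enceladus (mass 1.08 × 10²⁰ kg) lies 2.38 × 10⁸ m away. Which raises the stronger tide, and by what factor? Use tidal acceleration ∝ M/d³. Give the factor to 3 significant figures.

Enceladus, by a factor of ≈ 1.37

Tidal stretch scales as M/d³; compute that for each body.
Mimas: (3.75 × 10¹⁹) / (1.86 × 10⁸)³ = 5.828 × 10⁻⁶
Enceladus: (1.08 × 10²⁰) / (2.38 × 10⁸)³ = 8.011 × 10⁻⁶
Ratio (larger/smaller) = 1.37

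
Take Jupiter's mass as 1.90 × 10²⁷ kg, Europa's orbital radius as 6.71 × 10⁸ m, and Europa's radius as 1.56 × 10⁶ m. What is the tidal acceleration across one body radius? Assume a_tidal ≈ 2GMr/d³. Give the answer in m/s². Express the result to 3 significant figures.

Δg = 2GMr/d³
   = 2 × (6.674 × 10⁻¹¹) × (1.90 × 10²⁷) × (1.56 × 10⁶) / (6.71 × 10⁸)³
   = 1.31 × 10⁻³ m/s²

1.31 × 10⁻³ m/s²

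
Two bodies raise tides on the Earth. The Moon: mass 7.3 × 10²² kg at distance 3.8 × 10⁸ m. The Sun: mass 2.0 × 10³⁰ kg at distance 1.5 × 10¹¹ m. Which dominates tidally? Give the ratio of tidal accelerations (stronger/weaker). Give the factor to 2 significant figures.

Tidal acceleration ∝ M/d³, so compare M/d³ for each.
The Moon: (7.3 × 10²²) / (3.8 × 10⁸)³ = 1.330 × 10⁻³
The Sun: (2.0 × 10³⁰) / (1.5 × 10¹¹)³ = 5.926 × 10⁻⁴
Ratio (larger/smaller) = 2.2

The Moon, by a factor of ≈ 2.2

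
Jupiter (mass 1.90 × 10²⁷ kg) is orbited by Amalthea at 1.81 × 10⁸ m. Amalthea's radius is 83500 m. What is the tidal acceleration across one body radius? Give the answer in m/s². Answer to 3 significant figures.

Δa = 2GMr/d³
   = 2 × (6.674 × 10⁻¹¹) × (1.90 × 10²⁷) × (83500) / (1.81 × 10⁸)³
   = 3.57 × 10⁻³ m/s²

3.57 × 10⁻³ m/s²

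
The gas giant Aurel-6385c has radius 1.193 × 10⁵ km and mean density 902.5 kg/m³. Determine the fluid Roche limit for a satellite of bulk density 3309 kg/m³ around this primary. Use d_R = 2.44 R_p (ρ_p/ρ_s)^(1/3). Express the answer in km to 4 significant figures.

1.888 × 10⁵ km

d_R = 2.44 × 1.193 × 10⁵ km × (902.5/3309)^(1/3)
    = 1.888 × 10⁵ km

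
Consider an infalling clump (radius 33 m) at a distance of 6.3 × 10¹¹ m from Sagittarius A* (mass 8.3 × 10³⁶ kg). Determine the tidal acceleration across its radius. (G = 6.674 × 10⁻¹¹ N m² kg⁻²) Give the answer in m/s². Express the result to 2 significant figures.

Since r ≪ d, expand the inverse-square field across one radius to get the leading 2GMr/d³ term.
a_tidal = 2GMr/d³
        = 2 × (6.674 × 10⁻¹¹) × (8.3 × 10³⁶) × (33) / (6.3 × 10¹¹)³
        = 1.5 × 10⁻⁷ m/s²

1.5 × 10⁻⁷ m/s²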